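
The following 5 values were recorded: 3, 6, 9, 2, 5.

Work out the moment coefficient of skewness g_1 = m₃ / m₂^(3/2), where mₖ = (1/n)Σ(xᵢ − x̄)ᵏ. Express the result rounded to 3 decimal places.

0.408

x̄ = (3 + 6 + 9 + 2 + 5) / 5 = 5.0000
deviations (xᵢ − x̄): -2.0000, 1.0000, 4.0000, -3.0000, 0.0000
Σ(xᵢ − x̄)² = 30.0000 ⇒ m₂ = 30.0000/5 = 6.00000
Σ(xᵢ − x̄)³ = 30.0000 ⇒ m₃ = 30.0000/5 = 6.00000
m₂^(3/2) = 6.00000^(1.5) = 14.69694
g_1 = m₃ / m₂^(3/2) = 6.00000 / 14.69694 ≈ 0.408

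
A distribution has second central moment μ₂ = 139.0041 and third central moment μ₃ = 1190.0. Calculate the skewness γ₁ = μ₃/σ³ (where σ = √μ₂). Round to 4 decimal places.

σ = √μ₂ = √139.0041 = 11.79000
σ³ = μ₂^(3/2) = 1638.85834
γ₁ = μ₃/σ³ = 1190.0 / 1638.85834 ≈ 0.7261

0.7261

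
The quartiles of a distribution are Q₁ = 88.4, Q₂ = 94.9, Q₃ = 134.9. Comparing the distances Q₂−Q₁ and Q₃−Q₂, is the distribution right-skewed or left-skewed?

Q₂ − Q₁ = 6.5;  Q₃ − Q₂ = 40.0
Q₃ − Q₂ > Q₂ − Q₁ ⇒ the upper half is more spread out ⇒ right-skewed.

right-skewed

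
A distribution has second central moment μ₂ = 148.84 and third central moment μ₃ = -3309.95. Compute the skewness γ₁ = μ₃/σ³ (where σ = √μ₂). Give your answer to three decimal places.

-1.823

σ = √μ₂ = √148.84 = 12.20000
σ³ = μ₂^(3/2) = 1815.84800
γ₁ = μ₃/σ³ = -3309.95 / 1815.84800 ≈ -1.823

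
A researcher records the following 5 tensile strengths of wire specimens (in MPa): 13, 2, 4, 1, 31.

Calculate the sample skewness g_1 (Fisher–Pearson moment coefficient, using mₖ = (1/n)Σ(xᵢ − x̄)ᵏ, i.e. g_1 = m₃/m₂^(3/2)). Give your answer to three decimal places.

x̄ = (13 + 2 + 4 + 1 + 31) / 5 = 10.2000
deviations (xᵢ − x̄): 2.8000, -8.2000, -6.2000, -9.2000, 20.8000
Σ(xᵢ − x̄)² = 630.8000 ⇒ m₂ = 630.8000/5 = 126.16000
Σ(xᵢ − x̄)³ = 7452.4800 ⇒ m₃ = 7452.4800/5 = 1490.49600
m₂^(3/2) = 126.16000^(1.5) = 1417.04134
g_1 = m₃ / m₂^(3/2) = 1490.49600 / 1417.04134 ≈ 1.052

1.052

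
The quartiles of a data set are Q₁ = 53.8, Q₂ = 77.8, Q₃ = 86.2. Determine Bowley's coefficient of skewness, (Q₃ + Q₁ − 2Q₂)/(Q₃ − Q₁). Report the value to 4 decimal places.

numerator: Q₃ + Q₁ − 2Q₂ = 86.2 + 53.8 − 2×77.8 = -15.6000
denominator: Q₃ − Q₁ = 86.2 − 53.8 = 32.4000
Bowley skewness = -15.6000 / 32.4000 ≈ -0.4815

-0.4815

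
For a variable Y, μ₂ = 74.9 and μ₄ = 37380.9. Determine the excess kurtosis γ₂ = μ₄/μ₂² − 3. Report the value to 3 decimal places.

μ₂² = 74.9² = 5610.01000
μ₄/μ₂² = 37380.9 / 5610.01000 = 6.66325
γ₂ = 6.66325 − 3 ≈ 3.663

3.663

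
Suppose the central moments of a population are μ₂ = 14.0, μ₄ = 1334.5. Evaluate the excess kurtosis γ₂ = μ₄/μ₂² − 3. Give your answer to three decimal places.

μ₂² = 14.0² = 196.00000
μ₄/μ₂² = 1334.5 / 196.00000 = 6.80867
γ₂ = 6.80867 − 3 ≈ 3.809

3.809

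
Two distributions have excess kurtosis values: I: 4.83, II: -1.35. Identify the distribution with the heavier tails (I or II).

I

Higher excess kurtosis ⇒ heavier tails relative to the normal distribution.
4.83 vs -1.35: the larger is 4.83, so I has heavier tails. (I is leptokurtic — heavier-than-normal tails; the other is platykurtic.)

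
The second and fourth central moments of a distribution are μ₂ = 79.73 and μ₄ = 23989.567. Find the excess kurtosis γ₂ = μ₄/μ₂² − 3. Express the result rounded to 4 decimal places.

0.7738

μ₂² = 79.73² = 6356.87290
μ₄/μ₂² = 23989.567 / 6356.87290 = 3.77380
γ₂ = 3.77380 − 3 ≈ 0.7738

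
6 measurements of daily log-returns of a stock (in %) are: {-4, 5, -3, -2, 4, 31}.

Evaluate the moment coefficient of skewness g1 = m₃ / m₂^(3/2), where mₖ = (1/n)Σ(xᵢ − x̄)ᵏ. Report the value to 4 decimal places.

1.4827

x̄ = (-4 + 5 - 3 - 2 + 4 + 31) / 6 = 5.1667
deviations (xᵢ − x̄): -9.1667, -0.1667, -8.1667, -7.1667, -1.1667, 25.8333
Σ(xᵢ − x̄)² = 870.8333 ⇒ m₂ = 870.8333/6 = 145.13889
Σ(xᵢ − x̄)³ = 15555.5556 ⇒ m₃ = 15555.5556/6 = 2592.59259
m₂^(3/2) = 145.13889^(1.5) = 1748.54048
g1 = m₃ / m₂^(3/2) = 2592.59259 / 1748.54048 ≈ 1.4827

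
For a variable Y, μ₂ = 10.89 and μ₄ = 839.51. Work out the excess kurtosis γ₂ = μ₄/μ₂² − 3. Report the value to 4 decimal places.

4.0790

μ₂² = 10.89² = 118.59210
μ₄/μ₂² = 839.51 / 118.59210 = 7.07897
γ₂ = 7.07897 − 3 ≈ 4.0790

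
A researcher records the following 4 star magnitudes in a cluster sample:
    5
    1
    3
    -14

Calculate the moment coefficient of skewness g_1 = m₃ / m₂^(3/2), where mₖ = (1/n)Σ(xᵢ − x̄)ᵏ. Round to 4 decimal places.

-1.0331

x̄ = (5 + 1 + 3 - 14) / 4 = -1.2500
deviations (xᵢ − x̄): 6.2500, 2.2500, 4.2500, -12.7500
Σ(xᵢ − x̄)² = 224.7500 ⇒ m₂ = 224.7500/4 = 56.18750
Σ(xᵢ − x̄)³ = -1740.3750 ⇒ m₃ = -1740.3750/4 = -435.09375
m₂^(3/2) = 56.18750^(1.5) = 421.17207
g_1 = m₃ / m₂^(3/2) = -435.09375 / 421.17207 ≈ -1.0331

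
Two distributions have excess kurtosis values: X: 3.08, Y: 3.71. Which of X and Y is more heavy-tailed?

Y

Higher excess kurtosis ⇒ heavier tails relative to the normal distribution.
3.08 vs 3.71: the larger is 3.71, so Y has heavier tails.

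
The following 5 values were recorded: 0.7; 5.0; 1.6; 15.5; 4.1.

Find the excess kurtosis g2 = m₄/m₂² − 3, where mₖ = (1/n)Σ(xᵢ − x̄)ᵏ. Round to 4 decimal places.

-0.1649

x̄ = 5.3800
Σ(xᵢ − x̄)² = 140.3880 ⇒ m₂ = 28.07760
Σ(xᵢ − x̄)⁴ = 11175.2880 ⇒ m₄ = 2235.05761
m₂² = 788.35162
g2 = m₄/m₂² − 3 = 2.83510 − 3 ≈ -0.1649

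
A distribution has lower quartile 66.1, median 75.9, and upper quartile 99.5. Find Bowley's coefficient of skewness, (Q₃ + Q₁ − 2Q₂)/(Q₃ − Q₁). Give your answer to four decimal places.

0.4132

numerator: Q₃ + Q₁ − 2Q₂ = 99.5 + 66.1 − 2×75.9 = 13.8000
denominator: Q₃ − Q₁ = 99.5 − 66.1 = 33.4000
Bowley skewness = 13.8000 / 33.4000 ≈ 0.4132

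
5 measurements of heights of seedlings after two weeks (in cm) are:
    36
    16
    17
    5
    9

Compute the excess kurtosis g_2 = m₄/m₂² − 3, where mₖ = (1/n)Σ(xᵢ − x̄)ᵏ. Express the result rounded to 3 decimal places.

-0.483

x̄ = 16.6000
Σ(xᵢ − x̄)² = 569.2000 ⇒ m₂ = 113.84000
Σ(xᵢ − x̄)⁴ = 163089.6160 ⇒ m₄ = 32617.92320
m₂² = 12959.54560
g_2 = m₄/m₂² − 3 = 2.51690 − 3 ≈ -0.483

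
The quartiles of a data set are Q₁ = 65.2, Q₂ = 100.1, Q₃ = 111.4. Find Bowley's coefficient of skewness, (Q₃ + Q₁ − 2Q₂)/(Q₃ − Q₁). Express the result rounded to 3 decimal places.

numerator: Q₃ + Q₁ − 2Q₂ = 111.4 + 65.2 − 2×100.1 = -23.6000
denominator: Q₃ − Q₁ = 111.4 − 65.2 = 46.2000
Bowley skewness = -23.6000 / 46.2000 ≈ -0.511

-0.511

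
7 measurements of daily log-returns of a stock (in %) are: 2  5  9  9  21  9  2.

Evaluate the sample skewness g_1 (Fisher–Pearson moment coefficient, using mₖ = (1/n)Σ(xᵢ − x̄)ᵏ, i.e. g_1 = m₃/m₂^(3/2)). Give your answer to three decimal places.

1.074

x̄ = (2 + 5 + 9 + 9 + 21 + 9 + 2) / 7 = 8.1429
deviations (xᵢ − x̄): -6.1429, -3.1429, 0.8571, 0.8571, 12.8571, 0.8571, -6.1429
Σ(xᵢ − x̄)² = 252.8571 ⇒ m₂ = 252.8571/7 = 36.12245
Σ(xᵢ − x̄)³ = 1632.6122 ⇒ m₃ = 1632.6122/7 = 233.23032
m₂^(3/2) = 36.12245^(1.5) = 217.10298
g_1 = m₃ / m₂^(3/2) = 233.23032 / 217.10298 ≈ 1.074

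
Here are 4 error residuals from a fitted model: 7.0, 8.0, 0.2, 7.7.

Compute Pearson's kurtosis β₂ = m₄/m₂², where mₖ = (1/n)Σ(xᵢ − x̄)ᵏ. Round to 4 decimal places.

x̄ = 5.7250
Σ(xᵢ − x̄)² = 41.2275 ⇒ m₂ = 10.30688
Σ(xᵢ − x̄)⁴ = 976.4584 ⇒ m₄ = 244.11460
m₂² = 106.23167
β₂ = m₄/m₂² = 244.11460 / 106.23167 ≈ 2.2979

2.2979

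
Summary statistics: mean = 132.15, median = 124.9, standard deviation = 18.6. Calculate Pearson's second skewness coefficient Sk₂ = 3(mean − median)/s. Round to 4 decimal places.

Sk₂ = 3(132.15 − 124.9) / 18.6 = 3 × 7.2500 / 18.6
    = 21.7500 / 18.6 ≈ 1.1694

1.1694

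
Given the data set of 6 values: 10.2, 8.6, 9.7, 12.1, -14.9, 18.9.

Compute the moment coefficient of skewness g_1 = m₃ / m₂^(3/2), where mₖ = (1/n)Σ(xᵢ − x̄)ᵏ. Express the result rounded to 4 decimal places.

x̄ = (10.2 + 8.6 + 9.7 + 12.1 - 14.9 + 18.9) / 6 = 7.4333
deviations (xᵢ − x̄): 2.7667, 1.1667, 2.2667, 4.6667, -22.3333, 11.4667
Σ(xᵢ − x̄)² = 666.1933 ⇒ m₂ = 666.1933/6 = 111.03222
Σ(xᵢ − x̄)³ = -9495.6416 ⇒ m₃ = -9495.6416/6 = -1582.60693
m₂^(3/2) = 111.03222^(1.5) = 1169.96683
g_1 = m₃ / m₂^(3/2) = -1582.60693 / 1169.96683 ≈ -1.3527

-1.3527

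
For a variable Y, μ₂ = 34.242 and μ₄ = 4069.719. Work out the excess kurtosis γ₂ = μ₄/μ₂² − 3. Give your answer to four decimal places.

μ₂² = 34.242² = 1172.51456
μ₄/μ₂² = 4069.719 / 1172.51456 = 3.47093
γ₂ = 3.47093 − 3 ≈ 0.4709

0.4709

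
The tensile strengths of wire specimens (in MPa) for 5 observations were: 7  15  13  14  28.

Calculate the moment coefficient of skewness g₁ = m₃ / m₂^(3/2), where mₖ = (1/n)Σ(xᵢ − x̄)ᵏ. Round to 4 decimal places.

0.8514

x̄ = (7 + 15 + 13 + 14 + 28) / 5 = 15.4000
deviations (xᵢ − x̄): -8.4000, -0.4000, -2.4000, -1.4000, 12.6000
Σ(xᵢ − x̄)² = 237.2000 ⇒ m₂ = 237.2000/5 = 47.44000
Σ(xᵢ − x̄)³ = 1391.0400 ⇒ m₃ = 1391.0400/5 = 278.20800
m₂^(3/2) = 47.44000^(1.5) = 326.75107
g₁ = m₃ / m₂^(3/2) = 278.20800 / 326.75107 ≈ 0.8514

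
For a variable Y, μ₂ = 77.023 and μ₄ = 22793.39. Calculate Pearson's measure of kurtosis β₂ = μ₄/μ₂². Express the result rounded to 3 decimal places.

3.842

μ₂² = 77.023² = 5932.54253
μ₄/μ₂² = 22793.39 / 5932.54253 = 3.84209
β₂ ≈ 3.842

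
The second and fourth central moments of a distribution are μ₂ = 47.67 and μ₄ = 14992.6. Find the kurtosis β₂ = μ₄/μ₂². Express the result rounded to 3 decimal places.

6.598

μ₂² = 47.67² = 2272.42890
μ₄/μ₂² = 14992.6 / 2272.42890 = 6.59761
β₂ ≈ 6.598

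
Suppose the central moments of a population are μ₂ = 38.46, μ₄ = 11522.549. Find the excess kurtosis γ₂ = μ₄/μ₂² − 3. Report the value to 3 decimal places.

4.790

μ₂² = 38.46² = 1479.17160
μ₄/μ₂² = 11522.549 / 1479.17160 = 7.78987
γ₂ = 7.78987 − 3 ≈ 4.790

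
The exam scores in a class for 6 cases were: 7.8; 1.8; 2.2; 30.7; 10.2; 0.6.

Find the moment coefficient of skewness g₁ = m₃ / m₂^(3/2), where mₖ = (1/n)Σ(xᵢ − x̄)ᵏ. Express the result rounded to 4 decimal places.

x̄ = (7.8 + 1.8 + 2.2 + 30.7 + 10.2 + 0.6) / 6 = 8.8833
deviations (xᵢ − x̄): -1.0833, -7.0833, -6.6833, 21.8167, 1.3167, -8.2833
Σ(xᵢ − x̄)² = 642.3283 ⇒ m₂ = 642.3283/6 = 107.05472
Σ(xᵢ − x̄)³ = 9162.7534 ⇒ m₃ = 9162.7534/6 = 1527.12557
m₂^(3/2) = 107.05472^(1.5) = 1107.66579
g₁ = m₃ / m₂^(3/2) = 1527.12557 / 1107.66579 ≈ 1.3787

1.3787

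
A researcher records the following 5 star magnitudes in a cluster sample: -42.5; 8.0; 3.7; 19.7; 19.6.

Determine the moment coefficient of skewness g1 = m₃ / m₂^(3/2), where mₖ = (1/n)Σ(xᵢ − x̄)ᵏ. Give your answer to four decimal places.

x̄ = (-42.5 + 8.0 + 3.7 + 19.7 + 19.6) / 5 = 1.7000
deviations (xᵢ − x̄): -44.2000, 6.3000, 2.0000, 18.0000, 17.9000
Σ(xᵢ − x̄)² = 2641.7400 ⇒ m₂ = 2641.7400/5 = 528.34800
Σ(xᵢ − x̄)³ = -74525.5020 ⇒ m₃ = -74525.5020/5 = -14905.10040
m₂^(3/2) = 528.34800^(1.5) = 12144.51293
g1 = m₃ / m₂^(3/2) = -14905.10040 / 12144.51293 ≈ -1.2273

-1.2273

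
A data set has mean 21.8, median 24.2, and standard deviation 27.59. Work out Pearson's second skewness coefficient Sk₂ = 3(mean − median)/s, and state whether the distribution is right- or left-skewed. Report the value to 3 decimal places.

-0.261, left-skewed

Sk₂ = 3(21.8 − 24.2) / 27.59 = 3 × -2.4000 / 27.59
    = -7.2000 / 27.59 ≈ -0.261
Sk₂ < 0 ⇒ mean < median ⇒ left-skewed (negative skew).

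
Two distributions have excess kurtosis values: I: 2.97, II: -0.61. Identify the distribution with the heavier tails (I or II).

I

Higher excess kurtosis ⇒ heavier tails relative to the normal distribution.
2.97 vs -0.61: the larger is 2.97, so I has heavier tails. (I is leptokurtic — heavier-than-normal tails; the other is platykurtic.)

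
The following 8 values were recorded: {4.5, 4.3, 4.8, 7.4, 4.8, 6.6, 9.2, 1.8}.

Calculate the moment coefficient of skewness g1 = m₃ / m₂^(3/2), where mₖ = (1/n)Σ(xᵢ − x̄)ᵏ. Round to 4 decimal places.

0.1704

x̄ = (4.5 + 4.3 + 4.8 + 7.4 + 4.8 + 6.6 + 9.2 + 1.8) / 8 = 5.4250
deviations (xᵢ − x̄): -0.9250, -1.1250, -0.6250, 1.9750, -0.6250, 1.1750, 3.7750, -3.6250
Σ(xᵢ − x̄)² = 35.5750 ⇒ m₂ = 35.5750/8 = 4.44687
Σ(xᵢ − x̄)³ = 12.7837 ⇒ m₃ = 12.7837/8 = 1.59797
m₂^(3/2) = 4.44687^(1.5) = 9.37740
g1 = m₃ / m₂^(3/2) = 1.59797 / 9.37740 ≈ 0.1704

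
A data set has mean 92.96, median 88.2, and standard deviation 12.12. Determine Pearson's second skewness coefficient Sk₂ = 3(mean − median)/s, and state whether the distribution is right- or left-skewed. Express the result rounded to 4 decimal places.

1.1782, right-skewed

Sk₂ = 3(92.96 − 88.2) / 12.12 = 3 × 4.7600 / 12.12
    = 14.2800 / 12.12 ≈ 1.1782
Sk₂ > 0 ⇒ mean > median ⇒ right-skewed (positive skew).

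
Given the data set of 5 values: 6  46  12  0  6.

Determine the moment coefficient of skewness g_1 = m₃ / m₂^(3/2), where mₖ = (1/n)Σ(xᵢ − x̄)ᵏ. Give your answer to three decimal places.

x̄ = (6 + 46 + 12 + 0 + 6) / 5 = 14.0000
deviations (xᵢ − x̄): -8.0000, 32.0000, -2.0000, -14.0000, -8.0000
Σ(xᵢ − x̄)² = 1352.0000 ⇒ m₂ = 1352.0000/5 = 270.40000
Σ(xᵢ − x̄)³ = 28992.0000 ⇒ m₃ = 28992.0000/5 = 5798.40000
m₂^(3/2) = 270.40000^(1.5) = 4446.41537
g_1 = m₃ / m₂^(3/2) = 5798.40000 / 4446.41537 ≈ 1.304

1.304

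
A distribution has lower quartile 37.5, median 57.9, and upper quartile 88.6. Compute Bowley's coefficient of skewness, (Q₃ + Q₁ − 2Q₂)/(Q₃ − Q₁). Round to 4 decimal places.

numerator: Q₃ + Q₁ − 2Q₂ = 88.6 + 37.5 − 2×57.9 = 10.3000
denominator: Q₃ − Q₁ = 88.6 − 37.5 = 51.1000
Bowley skewness = 10.3000 / 51.1000 ≈ 0.2016

0.2016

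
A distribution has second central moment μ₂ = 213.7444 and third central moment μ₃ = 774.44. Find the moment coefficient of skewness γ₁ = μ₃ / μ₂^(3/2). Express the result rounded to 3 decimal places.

0.248

σ = √μ₂ = √213.7444 = 14.62000
σ³ = μ₂^(3/2) = 3124.94313
γ₁ = μ₃/σ³ = 774.44 / 3124.94313 ≈ 0.248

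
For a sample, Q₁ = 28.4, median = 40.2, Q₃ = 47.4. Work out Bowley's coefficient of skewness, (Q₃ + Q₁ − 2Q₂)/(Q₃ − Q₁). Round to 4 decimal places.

numerator: Q₃ + Q₁ − 2Q₂ = 47.4 + 28.4 − 2×40.2 = -4.6000
denominator: Q₃ − Q₁ = 47.4 − 28.4 = 19.0000
Bowley skewness = -4.6000 / 19.0000 ≈ -0.2421

-0.2421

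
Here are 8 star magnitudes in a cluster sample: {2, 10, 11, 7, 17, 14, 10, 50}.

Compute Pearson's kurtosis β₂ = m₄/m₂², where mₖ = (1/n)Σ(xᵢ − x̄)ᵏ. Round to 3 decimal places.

x̄ = 15.1250
Σ(xᵢ − x̄)² = 1528.8750 ⇒ m₂ = 191.10938
Σ(xᵢ − x̄)⁴ = 1515018.8379 ⇒ m₄ = 189377.35474
m₂² = 36522.79321
β₂ = m₄/m₂² = 189377.35474 / 36522.79321 ≈ 5.185

5.185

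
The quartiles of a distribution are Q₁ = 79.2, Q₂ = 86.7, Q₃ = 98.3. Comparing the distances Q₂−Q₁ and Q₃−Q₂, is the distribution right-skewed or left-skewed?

right-skewed

Q₂ − Q₁ = 7.5;  Q₃ − Q₂ = 11.6
Q₃ − Q₂ > Q₂ − Q₁ ⇒ the upper half is more spread out ⇒ right-skewed.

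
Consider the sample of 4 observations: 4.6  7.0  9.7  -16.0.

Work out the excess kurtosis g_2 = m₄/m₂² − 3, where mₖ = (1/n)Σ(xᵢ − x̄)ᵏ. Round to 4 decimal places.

-0.7473

x̄ = 1.3250
Σ(xᵢ − x̄)² = 413.2275 ⇒ m₂ = 103.30688
Σ(xᵢ − x̄)⁴ = 96165.3478 ⇒ m₄ = 24041.33695
m₂² = 10672.31042
g_2 = m₄/m₂² − 3 = 2.25268 − 3 ≈ -0.7473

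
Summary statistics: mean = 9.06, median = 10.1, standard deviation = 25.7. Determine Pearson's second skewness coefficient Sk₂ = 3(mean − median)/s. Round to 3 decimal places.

-0.121

Sk₂ = 3(9.06 − 10.1) / 25.7 = 3 × -1.0400 / 25.7
    = -3.1200 / 25.7 ≈ -0.121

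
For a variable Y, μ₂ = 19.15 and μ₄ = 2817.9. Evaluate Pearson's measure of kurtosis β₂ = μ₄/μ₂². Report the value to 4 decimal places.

7.6840

μ₂² = 19.15² = 366.72250
μ₄/μ₂² = 2817.9 / 366.72250 = 7.68401
β₂ ≈ 7.6840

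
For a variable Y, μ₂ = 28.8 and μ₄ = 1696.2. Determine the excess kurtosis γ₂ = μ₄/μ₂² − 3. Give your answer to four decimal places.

μ₂² = 28.8² = 829.44000
μ₄/μ₂² = 1696.2 / 829.44000 = 2.04499
γ₂ = 2.04499 − 3 ≈ -0.9550

-0.9550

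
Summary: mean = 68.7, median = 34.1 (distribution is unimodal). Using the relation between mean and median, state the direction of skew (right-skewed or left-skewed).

right-skewed

mean − median = 68.7 − 34.1 = 34.6
mean > median ⇒ the longer tail is on the right ⇒ right-skewed (positively skewed).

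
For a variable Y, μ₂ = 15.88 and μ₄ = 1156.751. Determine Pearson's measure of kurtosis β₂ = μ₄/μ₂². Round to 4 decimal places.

4.5871

μ₂² = 15.88² = 252.17440
μ₄/μ₂² = 1156.751 / 252.17440 = 4.58711
β₂ ≈ 4.5871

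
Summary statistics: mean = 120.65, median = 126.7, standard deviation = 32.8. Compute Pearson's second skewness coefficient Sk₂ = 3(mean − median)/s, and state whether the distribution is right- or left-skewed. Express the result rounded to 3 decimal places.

-0.553, left-skewed

Sk₂ = 3(120.65 − 126.7) / 32.8 = 3 × -6.0500 / 32.8
    = -18.1500 / 32.8 ≈ -0.553
Sk₂ < 0 ⇒ mean < median ⇒ left-skewed (negative skew).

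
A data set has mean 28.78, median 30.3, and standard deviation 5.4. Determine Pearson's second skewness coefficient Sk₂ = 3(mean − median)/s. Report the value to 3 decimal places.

-0.844

Sk₂ = 3(28.78 − 30.3) / 5.4 = 3 × -1.5200 / 5.4
    = -4.5600 / 5.4 ≈ -0.844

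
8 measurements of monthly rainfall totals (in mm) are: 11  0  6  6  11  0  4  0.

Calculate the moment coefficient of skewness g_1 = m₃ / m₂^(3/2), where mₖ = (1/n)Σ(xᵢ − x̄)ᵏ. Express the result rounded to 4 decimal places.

0.2634

x̄ = (11 + 0 + 6 + 6 + 11 + 0 + 4 + 0) / 8 = 4.7500
deviations (xᵢ − x̄): 6.2500, -4.7500, 1.2500, 1.2500, 6.2500, -4.7500, -0.7500, -4.7500
Σ(xᵢ − x̄)² = 149.5000 ⇒ m₂ = 149.5000/8 = 18.68750
Σ(xᵢ − x̄)³ = 170.2500 ⇒ m₃ = 170.2500/8 = 21.28125
m₂^(3/2) = 18.68750^(1.5) = 80.78427
g_1 = m₃ / m₂^(3/2) = 21.28125 / 80.78427 ≈ 0.2634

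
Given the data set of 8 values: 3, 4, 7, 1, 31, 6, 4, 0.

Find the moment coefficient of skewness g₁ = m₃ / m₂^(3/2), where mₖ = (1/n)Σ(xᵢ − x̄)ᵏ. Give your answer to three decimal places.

x̄ = (3 + 4 + 7 + 1 + 31 + 6 + 4 + 0) / 8 = 7.0000
deviations (xᵢ − x̄): -4.0000, -3.0000, 0.0000, -6.0000, 24.0000, -1.0000, -3.0000, -7.0000
Σ(xᵢ − x̄)² = 696.0000 ⇒ m₂ = 696.0000/8 = 87.00000
Σ(xᵢ − x̄)³ = 13146.0000 ⇒ m₃ = 13146.0000/8 = 1643.25000
m₂^(3/2) = 87.00000^(1.5) = 811.48198
g₁ = m₃ / m₂^(3/2) = 1643.25000 / 811.48198 ≈ 2.025

2.025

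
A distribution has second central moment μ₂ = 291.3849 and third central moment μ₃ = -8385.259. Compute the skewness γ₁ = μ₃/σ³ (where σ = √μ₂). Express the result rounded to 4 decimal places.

-1.6858

σ = √μ₂ = √291.3849 = 17.07000
σ³ = μ₂^(3/2) = 4973.94024
γ₁ = μ₃/σ³ = -8385.259 / 4973.94024 ≈ -1.6858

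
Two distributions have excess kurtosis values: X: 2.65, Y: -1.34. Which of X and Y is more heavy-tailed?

Higher excess kurtosis ⇒ heavier tails relative to the normal distribution.
2.65 vs -1.34: the larger is 2.65, so X has heavier tails. (X is leptokurtic — heavier-than-normal tails; the other is platykurtic.)

X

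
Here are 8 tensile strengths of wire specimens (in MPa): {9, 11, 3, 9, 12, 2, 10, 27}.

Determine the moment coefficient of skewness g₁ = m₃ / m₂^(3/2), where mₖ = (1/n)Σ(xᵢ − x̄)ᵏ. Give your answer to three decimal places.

1.238

x̄ = (9 + 11 + 3 + 9 + 12 + 2 + 10 + 27) / 8 = 10.3750
deviations (xᵢ − x̄): -1.3750, 0.6250, -7.3750, -1.3750, 1.6250, -8.3750, -0.3750, 16.6250
Σ(xᵢ − x̄)² = 407.8750 ⇒ m₂ = 407.8750/8 = 50.98438
Σ(xᵢ − x̄)³ = 3605.7188 ⇒ m₃ = 3605.7188/8 = 450.71484
m₂^(3/2) = 50.98438^(1.5) = 364.04549
g₁ = m₃ / m₂^(3/2) = 450.71484 / 364.04549 ≈ 1.238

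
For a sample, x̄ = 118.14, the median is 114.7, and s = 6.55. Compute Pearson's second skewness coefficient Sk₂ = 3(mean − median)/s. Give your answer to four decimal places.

Sk₂ = 3(118.14 − 114.7) / 6.55 = 3 × 3.4400 / 6.55
    = 10.3200 / 6.55 ≈ 1.5756

1.5756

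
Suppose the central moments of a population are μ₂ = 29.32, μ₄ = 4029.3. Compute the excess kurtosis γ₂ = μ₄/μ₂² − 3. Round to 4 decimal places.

μ₂² = 29.32² = 859.66240
μ₄/μ₂² = 4029.3 / 859.66240 = 4.68707
γ₂ = 4.68707 − 3 ≈ 1.6871

1.6871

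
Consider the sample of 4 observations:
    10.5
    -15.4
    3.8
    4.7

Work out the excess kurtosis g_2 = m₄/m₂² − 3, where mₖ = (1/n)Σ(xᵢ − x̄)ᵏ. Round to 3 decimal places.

x̄ = 0.9000
Σ(xᵢ − x̄)² = 380.7000 ⇒ m₂ = 95.17500
Σ(xᵢ − x̄)⁴ = 79363.8834 ⇒ m₄ = 19840.97085
m₂² = 9058.28063
g_2 = m₄/m₂² − 3 = 2.19037 − 3 ≈ -0.810

-0.810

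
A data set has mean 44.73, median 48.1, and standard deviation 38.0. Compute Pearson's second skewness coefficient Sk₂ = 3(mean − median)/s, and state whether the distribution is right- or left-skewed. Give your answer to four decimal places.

Sk₂ = 3(44.73 − 48.1) / 38.0 = 3 × -3.3700 / 38.0
    = -10.1100 / 38.0 ≈ -0.2661
Sk₂ < 0 ⇒ mean < median ⇒ left-skewed (negative skew).

-0.2661, left-skewed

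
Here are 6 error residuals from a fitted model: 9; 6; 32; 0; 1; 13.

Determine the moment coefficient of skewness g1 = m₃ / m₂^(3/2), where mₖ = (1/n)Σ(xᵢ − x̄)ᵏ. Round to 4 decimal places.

1.1515

x̄ = (9 + 6 + 32 + 0 + 1 + 13) / 6 = 10.1667
deviations (xᵢ − x̄): -1.1667, -4.1667, 21.8333, -10.1667, -9.1667, 2.8333
Σ(xᵢ − x̄)² = 690.8333 ⇒ m₂ = 690.8333/6 = 115.13889
Σ(xᵢ − x̄)³ = 8535.5556 ⇒ m₃ = 8535.5556/6 = 1422.59259
m₂^(3/2) = 115.13889^(1.5) = 1235.47241
g1 = m₃ / m₂^(3/2) = 1422.59259 / 1235.47241 ≈ 1.1515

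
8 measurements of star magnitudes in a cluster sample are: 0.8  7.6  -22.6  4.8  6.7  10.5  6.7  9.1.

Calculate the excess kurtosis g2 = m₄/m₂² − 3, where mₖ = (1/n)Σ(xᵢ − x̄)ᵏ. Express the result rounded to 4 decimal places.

x̄ = 2.9500
Σ(xᵢ − x̄)² = 805.4200 ⇒ m₂ = 100.67750
Σ(xᵢ − x̄)⁴ = 431727.0519 ⇒ m₄ = 53965.88148
m₂² = 10135.95901
g2 = m₄/m₂² − 3 = 5.32420 − 3 ≈ 2.3242

2.3242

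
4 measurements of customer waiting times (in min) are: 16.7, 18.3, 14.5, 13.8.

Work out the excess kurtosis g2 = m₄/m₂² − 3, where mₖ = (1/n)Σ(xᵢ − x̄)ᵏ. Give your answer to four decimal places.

-1.5721

x̄ = 15.8250
Σ(xᵢ − x̄)² = 12.7475 ⇒ m₂ = 3.18688
Σ(xᵢ − x̄)⁴ = 58.0068 ⇒ m₄ = 14.50170
m₂² = 10.15617
g2 = m₄/m₂² − 3 = 1.42787 − 3 ≈ -1.5721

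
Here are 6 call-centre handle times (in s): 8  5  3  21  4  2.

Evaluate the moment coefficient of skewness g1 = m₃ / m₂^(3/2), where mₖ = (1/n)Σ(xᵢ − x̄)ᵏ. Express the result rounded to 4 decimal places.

x̄ = (8 + 5 + 3 + 21 + 4 + 2) / 6 = 7.1667
deviations (xᵢ − x̄): 0.8333, -2.1667, -4.1667, 13.8333, -3.1667, -5.1667
Σ(xᵢ − x̄)² = 250.8333 ⇒ m₂ = 250.8333/6 = 41.80556
Σ(xᵢ − x̄)³ = 2395.5556 ⇒ m₃ = 2395.5556/6 = 399.25926
m₂^(3/2) = 41.80556^(1.5) = 270.30308
g1 = m₃ / m₂^(3/2) = 399.25926 / 270.30308 ≈ 1.4771

1.4771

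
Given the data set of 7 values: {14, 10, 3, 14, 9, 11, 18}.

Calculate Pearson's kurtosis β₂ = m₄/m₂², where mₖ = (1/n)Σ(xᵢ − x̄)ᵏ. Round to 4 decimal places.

x̄ = 11.2857
Σ(xᵢ − x̄)² = 135.4286 ⇒ m₂ = 19.34694
Σ(xᵢ − x̄)⁴ = 6884.1866 ⇒ m₄ = 983.45523
m₂² = 374.30404
β₂ = m₄/m₂² = 983.45523 / 374.30404 ≈ 2.6274

2.6274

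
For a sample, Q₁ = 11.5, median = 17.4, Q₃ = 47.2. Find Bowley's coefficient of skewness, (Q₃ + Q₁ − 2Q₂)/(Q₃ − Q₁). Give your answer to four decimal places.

0.6695

numerator: Q₃ + Q₁ − 2Q₂ = 47.2 + 11.5 − 2×17.4 = 23.9000
denominator: Q₃ − Q₁ = 47.2 − 11.5 = 35.7000
Bowley skewness = 23.9000 / 35.7000 ≈ 0.6695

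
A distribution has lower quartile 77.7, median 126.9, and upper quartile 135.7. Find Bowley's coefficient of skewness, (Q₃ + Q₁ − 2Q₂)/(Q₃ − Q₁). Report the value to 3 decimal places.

numerator: Q₃ + Q₁ − 2Q₂ = 135.7 + 77.7 − 2×126.9 = -40.4000
denominator: Q₃ − Q₁ = 135.7 − 77.7 = 58.0000
Bowley skewness = -40.4000 / 58.0000 ≈ -0.697

-0.697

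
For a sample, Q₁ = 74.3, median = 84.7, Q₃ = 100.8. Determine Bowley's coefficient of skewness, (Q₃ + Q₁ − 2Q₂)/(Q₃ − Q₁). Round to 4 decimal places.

numerator: Q₃ + Q₁ − 2Q₂ = 100.8 + 74.3 − 2×84.7 = 5.7000
denominator: Q₃ − Q₁ = 100.8 − 74.3 = 26.5000
Bowley skewness = 5.7000 / 26.5000 ≈ 0.2151

0.2151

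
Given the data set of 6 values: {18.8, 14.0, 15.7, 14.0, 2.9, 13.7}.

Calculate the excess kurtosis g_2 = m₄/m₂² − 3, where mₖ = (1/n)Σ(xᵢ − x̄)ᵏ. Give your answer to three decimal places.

0.476

x̄ = 13.1833
Σ(xᵢ − x̄)² = 145.2283 ⇒ m₂ = 24.20472
Σ(xᵢ − x̄)⁴ = 12218.7015 ⇒ m₄ = 2036.45025
m₂² = 585.86858
g_2 = m₄/m₂² − 3 = 3.47595 − 3 ≈ 0.476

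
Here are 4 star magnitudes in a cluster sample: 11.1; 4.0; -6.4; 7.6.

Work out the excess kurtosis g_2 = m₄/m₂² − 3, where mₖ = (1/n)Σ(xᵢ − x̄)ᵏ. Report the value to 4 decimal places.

-1.0106

x̄ = 4.0750
Σ(xᵢ − x̄)² = 171.5075 ⇒ m₂ = 42.87688
Σ(xᵢ − x̄)⁴ = 14629.5932 ⇒ m₄ = 3657.39829
m₂² = 1838.42641
g_2 = m₄/m₂² − 3 = 1.98942 − 3 ≈ -1.0106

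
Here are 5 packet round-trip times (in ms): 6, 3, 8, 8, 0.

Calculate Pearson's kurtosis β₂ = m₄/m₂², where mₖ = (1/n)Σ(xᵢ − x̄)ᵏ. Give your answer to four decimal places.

x̄ = 5.0000
Σ(xᵢ − x̄)² = 48.0000 ⇒ m₂ = 9.60000
Σ(xᵢ − x̄)⁴ = 804.0000 ⇒ m₄ = 160.80000
m₂² = 92.16000
β₂ = m₄/m₂² = 160.80000 / 92.16000 ≈ 1.7448

1.7448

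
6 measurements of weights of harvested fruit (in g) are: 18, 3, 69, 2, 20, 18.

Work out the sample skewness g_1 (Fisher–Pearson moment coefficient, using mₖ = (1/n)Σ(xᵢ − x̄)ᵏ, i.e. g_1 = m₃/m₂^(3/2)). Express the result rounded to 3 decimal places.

1.365

x̄ = (18 + 3 + 69 + 2 + 20 + 18) / 6 = 21.6667
deviations (xᵢ − x̄): -3.6667, -18.6667, 47.3333, -19.6667, -1.6667, -3.6667
Σ(xᵢ − x̄)² = 3005.3333 ⇒ m₂ = 3005.3333/6 = 500.88889
Σ(xᵢ − x̄)³ = 91833.5556 ⇒ m₃ = 91833.5556/6 = 15305.59259
m₂^(3/2) = 500.88889^(1.5) = 11210.16737
g_1 = m₃ / m₂^(3/2) = 15305.59259 / 11210.16737 ≈ 1.365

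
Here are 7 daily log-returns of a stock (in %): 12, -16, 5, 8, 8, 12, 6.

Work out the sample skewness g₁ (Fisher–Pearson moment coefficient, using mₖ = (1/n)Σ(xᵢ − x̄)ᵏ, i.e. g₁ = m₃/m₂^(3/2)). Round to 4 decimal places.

x̄ = (12 - 16 + 5 + 8 + 8 + 12 + 6) / 7 = 5.0000
deviations (xᵢ − x̄): 7.0000, -21.0000, 0.0000, 3.0000, 3.0000, 7.0000, 1.0000
Σ(xᵢ − x̄)² = 558.0000 ⇒ m₂ = 558.0000/7 = 79.71429
Σ(xᵢ − x̄)³ = -8520.0000 ⇒ m₃ = -8520.0000/7 = -1217.14286
m₂^(3/2) = 79.71429^(1.5) = 711.71192
g₁ = m₃ / m₂^(3/2) = -1217.14286 / 711.71192 ≈ -1.7102

-1.7102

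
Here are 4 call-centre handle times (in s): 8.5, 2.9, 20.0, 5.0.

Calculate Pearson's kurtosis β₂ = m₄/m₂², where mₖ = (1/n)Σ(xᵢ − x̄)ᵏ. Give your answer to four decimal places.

2.0874

x̄ = 9.1000
Σ(xᵢ − x̄)² = 174.4200 ⇒ m₂ = 43.60500
Σ(xᵢ − x̄)⁴ = 15876.1554 ⇒ m₄ = 3969.03885
m₂² = 1901.39602
β₂ = m₄/m₂² = 3969.03885 / 1901.39602 ≈ 2.0874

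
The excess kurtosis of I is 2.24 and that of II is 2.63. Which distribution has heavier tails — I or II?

Higher excess kurtosis ⇒ heavier tails relative to the normal distribution.
2.24 vs 2.63: the larger is 2.63, so II has heavier tails.

II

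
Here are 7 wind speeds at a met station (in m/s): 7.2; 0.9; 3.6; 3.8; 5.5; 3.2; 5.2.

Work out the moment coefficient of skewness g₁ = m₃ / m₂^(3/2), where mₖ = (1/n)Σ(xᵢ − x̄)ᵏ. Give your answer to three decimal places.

x̄ = (7.2 + 0.9 + 3.6 + 3.8 + 5.5 + 3.2 + 5.2) / 7 = 4.2000
deviations (xᵢ − x̄): 3.0000, -3.3000, -0.6000, -0.4000, 1.3000, -1.0000, 1.0000
Σ(xᵢ − x̄)² = 24.1000 ⇒ m₂ = 24.1000/7 = 3.44286
Σ(xᵢ − x̄)³ = -7.0200 ⇒ m₃ = -7.0200/7 = -1.00286
m₂^(3/2) = 3.44286^(1.5) = 6.38820
g₁ = m₃ / m₂^(3/2) = -1.00286 / 6.38820 ≈ -0.157

-0.157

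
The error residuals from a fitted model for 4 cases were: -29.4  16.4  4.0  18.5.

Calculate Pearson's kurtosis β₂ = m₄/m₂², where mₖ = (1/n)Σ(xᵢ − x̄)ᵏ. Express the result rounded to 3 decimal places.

x̄ = 2.3750
Σ(xᵢ − x̄)² = 1469.0075 ⇒ m₂ = 367.25188
Σ(xᵢ − x̄)⁴ = 1125700.6186 ⇒ m₄ = 281425.15465
m₂² = 134873.93969
β₂ = m₄/m₂² = 281425.15465 / 134873.93969 ≈ 2.087

2.087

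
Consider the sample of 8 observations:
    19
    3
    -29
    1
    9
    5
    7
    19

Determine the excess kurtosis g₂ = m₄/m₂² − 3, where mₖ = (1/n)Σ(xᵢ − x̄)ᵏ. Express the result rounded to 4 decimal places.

x̄ = 4.2500
Σ(xᵢ − x̄)² = 1583.5000 ⇒ m₂ = 197.93750
Σ(xᵢ − x̄)⁴ = 1317615.9063 ⇒ m₄ = 164701.98828
m₂² = 39179.25391
g₂ = m₄/m₂² − 3 = 4.20381 − 3 ≈ 1.2038

1.2038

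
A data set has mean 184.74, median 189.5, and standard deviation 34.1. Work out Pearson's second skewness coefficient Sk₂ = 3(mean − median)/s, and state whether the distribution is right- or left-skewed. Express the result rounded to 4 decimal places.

Sk₂ = 3(184.74 − 189.5) / 34.1 = 3 × -4.7600 / 34.1
    = -14.2800 / 34.1 ≈ -0.4188
Sk₂ < 0 ⇒ mean < median ⇒ left-skewed (negative skew).

-0.4188, left-skewed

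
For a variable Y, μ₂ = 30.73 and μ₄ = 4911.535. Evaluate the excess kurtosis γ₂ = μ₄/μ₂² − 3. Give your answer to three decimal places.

μ₂² = 30.73² = 944.33290
μ₄/μ₂² = 4911.535 / 944.33290 = 5.20106
γ₂ = 5.20106 − 3 ≈ 2.201

2.201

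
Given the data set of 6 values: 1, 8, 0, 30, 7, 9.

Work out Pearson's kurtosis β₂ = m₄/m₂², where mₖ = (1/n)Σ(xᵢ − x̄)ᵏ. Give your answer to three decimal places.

3.436

x̄ = 9.1667
Σ(xᵢ − x̄)² = 590.8333 ⇒ m₂ = 98.47222
Σ(xᵢ − x̄)⁴ = 199912.8194 ⇒ m₄ = 33318.80324
m₂² = 9696.77855
β₂ = m₄/m₂² = 33318.80324 / 9696.77855 ≈ 3.436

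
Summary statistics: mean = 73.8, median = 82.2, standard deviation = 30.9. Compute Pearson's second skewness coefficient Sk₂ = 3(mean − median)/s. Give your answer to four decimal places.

Sk₂ = 3(73.8 − 82.2) / 30.9 = 3 × -8.4000 / 30.9
    = -25.2000 / 30.9 ≈ -0.8155

-0.8155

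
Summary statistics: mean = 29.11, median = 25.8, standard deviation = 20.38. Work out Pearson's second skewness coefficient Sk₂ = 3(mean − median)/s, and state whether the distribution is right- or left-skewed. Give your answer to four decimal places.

0.4872, right-skewed

Sk₂ = 3(29.11 − 25.8) / 20.38 = 3 × 3.3100 / 20.38
    = 9.9300 / 20.38 ≈ 0.4872
Sk₂ > 0 ⇒ mean > median ⇒ right-skewed (positive skew).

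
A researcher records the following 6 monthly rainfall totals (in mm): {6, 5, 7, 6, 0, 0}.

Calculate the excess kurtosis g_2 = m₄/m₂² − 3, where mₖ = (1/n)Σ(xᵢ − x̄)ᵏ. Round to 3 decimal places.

x̄ = 4.0000
Σ(xᵢ − x̄)² = 50.0000 ⇒ m₂ = 8.33333
Σ(xᵢ − x̄)⁴ = 626.0000 ⇒ m₄ = 104.33333
m₂² = 69.44444
g_2 = m₄/m₂² − 3 = 1.50240 − 3 ≈ -1.498

-1.498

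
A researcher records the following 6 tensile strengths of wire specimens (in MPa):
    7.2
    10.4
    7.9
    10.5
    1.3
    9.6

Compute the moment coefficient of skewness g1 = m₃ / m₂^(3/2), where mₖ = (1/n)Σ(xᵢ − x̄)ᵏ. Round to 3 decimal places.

-1.240

x̄ = (7.2 + 10.4 + 7.9 + 10.5 + 1.3 + 9.6) / 6 = 7.8167
deviations (xᵢ − x̄): -0.6167, 2.5833, 0.0833, 2.6833, -6.5167, 1.7833
Σ(xᵢ − x̄)² = 59.9083 ⇒ m₂ = 59.9083/6 = 9.98472
Σ(xᵢ − x̄)³ = -234.7444 ⇒ m₃ = -234.7444/6 = -39.12407
m₂^(3/2) = 9.98472^(1.5) = 31.55034
g1 = m₃ / m₂^(3/2) = -39.12407 / 31.55034 ≈ -1.240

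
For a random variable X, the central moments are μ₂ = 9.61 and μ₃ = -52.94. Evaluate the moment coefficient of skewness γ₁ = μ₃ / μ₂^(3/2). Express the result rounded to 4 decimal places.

σ = √μ₂ = √9.61 = 3.10000
σ³ = μ₂^(3/2) = 29.79100
γ₁ = μ₃/σ³ = -52.94 / 29.79100 ≈ -1.7770

-1.7770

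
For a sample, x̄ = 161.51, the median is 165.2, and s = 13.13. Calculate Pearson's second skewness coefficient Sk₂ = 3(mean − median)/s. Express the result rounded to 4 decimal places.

-0.8431

Sk₂ = 3(161.51 − 165.2) / 13.13 = 3 × -3.6900 / 13.13
    = -11.0700 / 13.13 ≈ -0.8431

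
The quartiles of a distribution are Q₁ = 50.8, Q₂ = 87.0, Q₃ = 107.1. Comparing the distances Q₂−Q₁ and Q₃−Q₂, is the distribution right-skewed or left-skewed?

left-skewed

Q₂ − Q₁ = 36.2;  Q₃ − Q₂ = 20.1
Q₂ − Q₁ > Q₃ − Q₂ ⇒ the lower half is more spread out ⇒ left-skewed.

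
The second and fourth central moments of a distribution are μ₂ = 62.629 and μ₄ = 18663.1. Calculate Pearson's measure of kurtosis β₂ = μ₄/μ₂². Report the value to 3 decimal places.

μ₂² = 62.629² = 3922.39164
μ₄/μ₂² = 18663.1 / 3922.39164 = 4.75809
β₂ ≈ 4.758

4.758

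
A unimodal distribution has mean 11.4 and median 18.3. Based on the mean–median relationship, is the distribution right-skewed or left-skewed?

left-skewed

mean − median = 11.4 − 18.3 = -6.9
mean < median ⇒ the longer tail is on the left ⇒ left-skewed (negatively skewed).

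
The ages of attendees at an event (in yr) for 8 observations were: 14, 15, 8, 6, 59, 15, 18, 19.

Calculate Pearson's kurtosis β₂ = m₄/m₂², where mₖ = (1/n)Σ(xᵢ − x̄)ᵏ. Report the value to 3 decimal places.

x̄ = 19.2500
Σ(xᵢ − x̄)² = 1947.5000 ⇒ m₂ = 243.43750
Σ(xᵢ − x̄)⁴ = 2544852.4063 ⇒ m₄ = 318106.55078
m₂² = 59261.81641
β₂ = m₄/m₂² = 318106.55078 / 59261.81641 ≈ 5.368

5.368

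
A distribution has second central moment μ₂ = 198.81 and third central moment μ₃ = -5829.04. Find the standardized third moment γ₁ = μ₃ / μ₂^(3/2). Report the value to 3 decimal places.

σ = √μ₂ = √198.81 = 14.10000
σ³ = μ₂^(3/2) = 2803.22100
γ₁ = μ₃/σ³ = -5829.04 / 2803.22100 ≈ -2.079

-2.079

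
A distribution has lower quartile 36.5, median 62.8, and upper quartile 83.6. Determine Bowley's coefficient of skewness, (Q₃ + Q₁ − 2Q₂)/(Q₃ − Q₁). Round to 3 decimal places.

numerator: Q₃ + Q₁ − 2Q₂ = 83.6 + 36.5 − 2×62.8 = -5.5000
denominator: Q₃ − Q₁ = 83.6 − 36.5 = 47.1000
Bowley skewness = -5.5000 / 47.1000 ≈ -0.117

-0.117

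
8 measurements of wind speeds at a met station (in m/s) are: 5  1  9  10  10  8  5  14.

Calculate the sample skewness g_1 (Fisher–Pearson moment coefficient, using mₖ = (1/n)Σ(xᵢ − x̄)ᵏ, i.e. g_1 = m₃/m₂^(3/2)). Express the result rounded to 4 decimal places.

x̄ = (5 + 1 + 9 + 10 + 10 + 8 + 5 + 14) / 8 = 7.7500
deviations (xᵢ − x̄): -2.7500, -6.7500, 1.2500, 2.2500, 2.2500, 0.2500, -2.7500, 6.2500
Σ(xᵢ − x̄)² = 111.5000 ⇒ m₂ = 111.5000/8 = 13.93750
Σ(xᵢ − x̄)³ = -80.2500 ⇒ m₃ = -80.2500/8 = -10.03125
m₂^(3/2) = 13.93750^(1.5) = 52.03281
g_1 = m₃ / m₂^(3/2) = -10.03125 / 52.03281 ≈ -0.1928

-0.1928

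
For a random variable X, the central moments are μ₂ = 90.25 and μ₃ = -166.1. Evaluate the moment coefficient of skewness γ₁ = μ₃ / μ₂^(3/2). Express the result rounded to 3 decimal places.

σ = √μ₂ = √90.25 = 9.50000
σ³ = μ₂^(3/2) = 857.37500
γ₁ = μ₃/σ³ = -166.1 / 857.37500 ≈ -0.194

-0.194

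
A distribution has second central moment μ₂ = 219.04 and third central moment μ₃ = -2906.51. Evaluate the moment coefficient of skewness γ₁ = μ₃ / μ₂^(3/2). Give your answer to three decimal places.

σ = √μ₂ = √219.04 = 14.80000
σ³ = μ₂^(3/2) = 3241.79200
γ₁ = μ₃/σ³ = -2906.51 / 3241.79200 ≈ -0.897

-0.897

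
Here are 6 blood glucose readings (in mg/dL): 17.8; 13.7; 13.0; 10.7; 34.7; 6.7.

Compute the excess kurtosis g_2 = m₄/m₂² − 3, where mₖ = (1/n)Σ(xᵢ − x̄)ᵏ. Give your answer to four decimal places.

x̄ = 16.1000
Σ(xᵢ − x̄)² = 481.7400 ⇒ m₂ = 80.29000
Σ(xᵢ − x̄)⁴ = 128479.9986 ⇒ m₄ = 21413.33310
m₂² = 6446.48410
g_2 = m₄/m₂² − 3 = 3.32171 − 3 ≈ 0.3217

0.3217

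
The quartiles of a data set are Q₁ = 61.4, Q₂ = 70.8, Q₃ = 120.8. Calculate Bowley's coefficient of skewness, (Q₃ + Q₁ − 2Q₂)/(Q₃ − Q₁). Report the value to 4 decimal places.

numerator: Q₃ + Q₁ − 2Q₂ = 120.8 + 61.4 − 2×70.8 = 40.6000
denominator: Q₃ − Q₁ = 120.8 − 61.4 = 59.4000
Bowley skewness = 40.6000 / 59.4000 ≈ 0.6835

0.6835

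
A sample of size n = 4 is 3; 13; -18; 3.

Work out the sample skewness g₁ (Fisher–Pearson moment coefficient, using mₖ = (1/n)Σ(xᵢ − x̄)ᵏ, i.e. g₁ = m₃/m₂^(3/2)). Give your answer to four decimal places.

x̄ = (3 + 13 - 18 + 3) / 4 = 0.2500
deviations (xᵢ − x̄): 2.7500, 12.7500, -18.2500, 2.7500
Σ(xᵢ − x̄)² = 510.7500 ⇒ m₂ = 510.7500/4 = 127.68750
Σ(xᵢ − x̄)³ = -3964.1250 ⇒ m₃ = -3964.1250/4 = -991.03125
m₂^(3/2) = 127.68750^(1.5) = 1442.85463
g₁ = m₃ / m₂^(3/2) = -991.03125 / 1442.85463 ≈ -0.6869

-0.6869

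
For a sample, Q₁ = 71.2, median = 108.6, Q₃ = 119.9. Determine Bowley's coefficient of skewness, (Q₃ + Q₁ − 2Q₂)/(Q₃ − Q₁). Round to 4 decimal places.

-0.5359

numerator: Q₃ + Q₁ − 2Q₂ = 119.9 + 71.2 − 2×108.6 = -26.1000
denominator: Q₃ − Q₁ = 119.9 − 71.2 = 48.7000
Bowley skewness = -26.1000 / 48.7000 ≈ -0.5359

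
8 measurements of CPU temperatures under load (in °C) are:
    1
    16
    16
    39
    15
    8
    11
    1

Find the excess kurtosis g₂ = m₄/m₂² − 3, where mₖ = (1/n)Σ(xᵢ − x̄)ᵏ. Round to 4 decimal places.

0.7282

x̄ = 13.3750
Σ(xᵢ − x̄)² = 1013.8750 ⇒ m₂ = 126.73438
Σ(xᵢ − x̄)⁴ = 479049.4316 ⇒ m₄ = 59881.17896
m₂² = 16061.60181
g₂ = m₄/m₂² − 3 = 3.72822 − 3 ≈ 0.7282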